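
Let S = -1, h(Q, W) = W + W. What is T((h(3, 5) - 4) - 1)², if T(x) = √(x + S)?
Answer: 4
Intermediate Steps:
h(Q, W) = 2*W
T(x) = √(-1 + x) (T(x) = √(x - 1) = √(-1 + x))
T((h(3, 5) - 4) - 1)² = (√(-1 + ((2*5 - 4) - 1)))² = (√(-1 + ((10 - 4) - 1)))² = (√(-1 + (6 - 1)))² = (√(-1 + 5))² = (√4)² = 2² = 4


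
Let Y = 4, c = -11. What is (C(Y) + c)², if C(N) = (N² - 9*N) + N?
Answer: 729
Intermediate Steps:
C(N) = N² - 8*N
(C(Y) + c)² = (4*(-8 + 4) - 11)² = (4*(-4) - 11)² = (-16 - 11)² = (-27)² = 729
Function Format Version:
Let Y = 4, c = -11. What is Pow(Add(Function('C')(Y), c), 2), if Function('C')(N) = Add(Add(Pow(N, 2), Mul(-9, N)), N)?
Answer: 729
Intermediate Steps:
Function('C')(N) = Add(Pow(N, 2), Mul(-8, N))
Pow(Add(Function('C')(Y), c), 2) = Pow(Add(Mul(4, Add(-8, 4)), -11), 2) = Pow(Add(Mul(4, -4), -11), 2) = Pow(Add(-16, -11), 2) = Pow(-27, 2) = 729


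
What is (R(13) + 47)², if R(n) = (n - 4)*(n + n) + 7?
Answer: 82944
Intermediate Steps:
R(n) = 7 + 2*n*(-4 + n) (R(n) = (-4 + n)*(2*n) + 7 = 2*n*(-4 + n) + 7 = 7 + 2*n*(-4 + n))
(R(13) + 47)² = ((7 - 8*13 + 2*13²) + 47)² = ((7 - 104 + 2*169) + 47)² = ((7 - 104 + 338) + 47)² = (241 + 47)² = 288² = 82944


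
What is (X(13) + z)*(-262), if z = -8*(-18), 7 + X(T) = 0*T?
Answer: -35894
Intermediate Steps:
X(T) = -7 (X(T) = -7 + 0*T = -7 + 0 = -7)
z = 144
(X(13) + z)*(-262) = (-7 + 144)*(-262) = 137*(-262) = -35894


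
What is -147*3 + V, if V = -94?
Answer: -535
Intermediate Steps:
-147*3 + V = -147*3 - 94 = -441 - 94 = -535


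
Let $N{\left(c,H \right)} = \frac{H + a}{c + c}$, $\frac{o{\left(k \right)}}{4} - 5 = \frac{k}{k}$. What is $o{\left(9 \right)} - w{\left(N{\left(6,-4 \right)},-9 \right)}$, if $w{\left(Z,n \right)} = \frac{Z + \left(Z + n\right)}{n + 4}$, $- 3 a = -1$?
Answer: $\frac{1987}{90} \approx 22.078$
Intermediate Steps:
$a = \frac{1}{3}$ ($a = \left(- \frac{1}{3}\right) \left(-1\right) = \frac{1}{3} \approx 0.33333$)
$o{\left(k \right)} = 24$ ($o{\left(k \right)} = 20 + 4 \frac{k}{k} = 20 + 4 \cdot 1 = 20 + 4 = 24$)
$N{\left(c,H \right)} = \frac{\frac{1}{3} + H}{2 c}$ ($N{\left(c,H \right)} = \frac{H + \frac{1}{3}}{c + c} = \frac{\frac{1}{3} + H}{2 c}$)
$w{\left(Z,n \right)} = \frac{n + 2 Z}{4 + n}$
$o{\left(9 \right)} - w{\left(N{\left(6,-4 \right)},-9 \right)} = 24 - \frac{-9 + 2 \frac{1 + 3 \left(-4\right)}{6 \cdot 6}}{4 - 9} = 24 - \frac{-9 + 2 \cdot \frac{1}{6} \cdot \frac{1}{6} \left(1 - 12\right)}{-5} = 24 - - \frac{-9 + 2 \cdot \frac{1}{6} \cdot \frac{1}{6} \left(-11\right)}{5} = 24 - - \frac{-9 + 2 \left(- \frac{11}{36}\right)}{5} = 24 - - \frac{-9 - \frac{11}{18}}{5} = 24 - \left(- \frac{1}{5}\right) \left(- \frac{173}{18}\right) = 24 - \frac{173}{90} = \frac{1987}{90}$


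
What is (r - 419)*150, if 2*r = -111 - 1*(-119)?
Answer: -62250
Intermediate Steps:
r = 4 (r = (-111 - 1*(-119))/2 = (-111 + 119)/2 = (1/2)*8 = 4)
(r - 419)*150 = (4 - 419)*150 = -415*150 = -62250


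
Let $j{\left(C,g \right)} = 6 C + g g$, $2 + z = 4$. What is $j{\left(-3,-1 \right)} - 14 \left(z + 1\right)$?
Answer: $-59$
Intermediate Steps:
$z = 2$ ($z = -2 + 4 = 2$)
$j{\left(C,g \right)} = g^{2} + 6 C$ ($j{\left(C,g \right)} = 6 C + g^{2} = g^{2} + 6 C$)
$j{\left(-3,-1 \right)} - 14 \left(z + 1\right) = \left(\left(-1\right)^{2} + 6 \left(-3\right)\right) - 14 \left(2 + 1\right) = \left(1 - 18\right) - 42 = -17 - 42 = -59$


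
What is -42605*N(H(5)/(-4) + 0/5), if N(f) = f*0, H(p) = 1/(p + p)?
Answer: 0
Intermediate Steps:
H(p) = 1/(2*p)
N(f) = 0
-42605*N(H(5)/(-4) + 0/5) = -42605*0 = 0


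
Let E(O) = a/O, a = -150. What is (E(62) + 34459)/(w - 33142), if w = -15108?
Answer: -534077/747875 ≈ -0.71413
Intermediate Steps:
E(O) = -150/O
(E(62) + 34459)/(w - 33142) = (-150/62 + 34459)/(-15108 - 33142) = (-150*1/62 + 34459)/(-48250) = (-75/31 + 34459)*(-1/48250) = (1068154/31)*(-1/48250) = -534077/747875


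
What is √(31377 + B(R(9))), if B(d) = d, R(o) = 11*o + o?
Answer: √31485 ≈ 177.44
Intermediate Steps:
R(o) = 12*o
√(31377 + B(R(9))) = √(31377 + 12*9) = √(31377 + 108) = √31485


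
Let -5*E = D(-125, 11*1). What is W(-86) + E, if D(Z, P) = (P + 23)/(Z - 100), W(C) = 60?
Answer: 67534/1125 ≈ 60.030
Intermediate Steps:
D(Z, P) = (23 + P)/(-100 + Z)
E = 34/1125 (E = -(23 + 11*1)/(5*(-100 - 125)) = -(23 + 11)/(5*(-225)) = -(-1)*34/1125 = -⅕*(-34/225) = 34/1125 ≈ 0.030222)
W(-86) + E = 60 + 34/1125 = 67534/1125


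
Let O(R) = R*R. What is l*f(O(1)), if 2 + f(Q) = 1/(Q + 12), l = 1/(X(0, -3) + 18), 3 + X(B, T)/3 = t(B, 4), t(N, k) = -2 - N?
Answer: -25/39 ≈ -0.64103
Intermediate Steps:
X(B, T) = -15 - 3*B (X(B, T) = -9 + 3*(-2 - B) = -9 + (-6 - 3*B) = -15 - 3*B)
O(R) = R**2
l = 1/3 (l = 1/((-15 - 3*0) + 18) = 1/((-15 + 0) + 18) = 1/(-15 + 18) = 1/3 ≈ 0.33333)
f(Q) = -2 + 1/(12 + Q) (f(Q) = -2 + 1/(Q + 12) = -2 + 1/(12 + Q))
l*f(O(1)) = ((-23 - 2*1**2)/(12 + 1**2))/3 = ((-23 - 2*1)/(12 + 1))/3 = ((-23 - 2)/13)/3 = ((1/13)*(-25))/3 = (1/3)*(-25/13) = -25/39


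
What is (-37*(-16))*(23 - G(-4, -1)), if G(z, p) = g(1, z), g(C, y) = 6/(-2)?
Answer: 15392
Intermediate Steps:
g(C, y) = -3 (g(C, y) = 6*(-½) = -3)
G(z, p) = -3
(-37*(-16))*(23 - G(-4, -1)) = (-37*(-16))*(23 - 1*(-3)) = 592*(23 + 3) = 592*26 = 15392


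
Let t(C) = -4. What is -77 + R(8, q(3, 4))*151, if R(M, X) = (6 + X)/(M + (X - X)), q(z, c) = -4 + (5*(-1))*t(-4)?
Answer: 1353/4 ≈ 338.25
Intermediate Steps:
q(z, c) = 16 (q(z, c) = -4 + (5*(-1))*(-4) = -4 - 5*(-4) = -4 + 20 = 16)
R(M, X) = (6 + X)/M (R(M, X) = (6 + X)/(M + 0) = (6 + X)/M)
-77 + R(8, q(3, 4))*151 = -77 + ((6 + 16)/8)*151 = -77 + ((⅛)*22)*151 = -77 + (11/4)*151 = -77 + 1661/4 = 1353/4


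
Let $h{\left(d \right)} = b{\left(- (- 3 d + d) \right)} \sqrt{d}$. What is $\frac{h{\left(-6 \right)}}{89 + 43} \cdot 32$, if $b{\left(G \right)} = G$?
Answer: $- \frac{32 i \sqrt{6}}{11} \approx - 7.1258 i$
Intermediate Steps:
$h{\left(d \right)} = 2 d^{\frac{3}{2}}$ ($h{\left(d \right)} = - (- 3 d + d) \sqrt{d} = - \left(-2\right) d \sqrt{d} = 2 d \sqrt{d} = 2 d^{\frac{3}{2}}$)
$\frac{h{\left(-6 \right)}}{89 + 43} \cdot 32 = \frac{2 \left(-6\right)^{\frac{3}{2}}}{89 + 43} \cdot 32 = \frac{2 \left(- 6 i \sqrt{6}\right)}{132} \cdot 32 = \frac{\left(-12\right) i \sqrt{6}}{132} \cdot 32 = - \frac{i \sqrt{6}}{11} \cdot 32 = - \frac{32 i \sqrt{6}}{11}$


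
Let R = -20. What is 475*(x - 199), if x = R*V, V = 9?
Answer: -180025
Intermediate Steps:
x = -180 (x = -20*9 = -180)
475*(x - 199) = 475*(-180 - 199) = 475*(-379) = -180025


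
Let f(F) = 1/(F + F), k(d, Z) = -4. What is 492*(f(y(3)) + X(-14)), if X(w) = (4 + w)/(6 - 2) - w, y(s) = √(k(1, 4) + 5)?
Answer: 5904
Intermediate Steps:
y(s) = 1 (y(s) = √(-4 + 5) = √1 = 1)
X(w) = 1 - 3*w/4 (X(w) = (4 + w)/4 - w = (4 + w)*(¼) - w = (1 + w/4) - w = 1 - 3*w/4)
f(F) = 1/(2*F)
492*(f(y(3)) + X(-14)) = 492*((½)/1 + (1 - ¾*(-14))) = 492*((½)*1 + (1 + 21/2)) = 492*(½ + 23/2) = 492*12 = 5904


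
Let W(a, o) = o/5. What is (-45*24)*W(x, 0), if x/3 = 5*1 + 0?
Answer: 0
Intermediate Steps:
x = 15 (x = 3*(5*1 + 0) = 3*(5 + 0) = 3*5 = 15)
W(a, o) = o/5 (W(a, o) = o*(1/5) = o/5)
(-45*24)*W(x, 0) = (-45*24)*((1/5)*0) = -1080*0 = 0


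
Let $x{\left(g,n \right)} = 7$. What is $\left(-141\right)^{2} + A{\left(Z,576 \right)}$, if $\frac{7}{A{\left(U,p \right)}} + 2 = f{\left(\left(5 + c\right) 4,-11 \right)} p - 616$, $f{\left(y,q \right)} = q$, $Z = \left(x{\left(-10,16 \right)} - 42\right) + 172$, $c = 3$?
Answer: $\frac{138252467}{6954} \approx 19881.0$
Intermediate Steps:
$Z = 137$ ($Z = \left(7 - 42\right) + 172 = -35 + 172 = 137$)
$A{\left(U,p \right)} = \frac{7}{-618 - 11 p}$ ($A{\left(U,p \right)} = \frac{7}{-2 - \left(616 + 11 p\right)} = \frac{7}{-618 - 11 p}$)
$\left(-141\right)^{2} + A{\left(Z,576 \right)} = \left(-141\right)^{2} + \frac{7}{-618 - 6336} = 19881 + \frac{7}{-618 - 6336} = 19881 + \frac{7}{-6954} = 19881 + 7 \left(- \frac{1}{6954}\right) = 19881 - \frac{7}{6954} = \frac{138252467}{6954}$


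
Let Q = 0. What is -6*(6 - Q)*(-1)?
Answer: 36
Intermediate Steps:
-6*(6 - Q)*(-1) = -6*(6 - 1*0)*(-1) = -6*(6 + 0)*(-1) = -6*6*(-1) = -36*(-1) = 36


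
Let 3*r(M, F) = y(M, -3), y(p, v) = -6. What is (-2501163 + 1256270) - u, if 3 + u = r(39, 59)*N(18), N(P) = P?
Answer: -1244854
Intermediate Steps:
r(M, F) = -2 (r(M, F) = (⅓)*(-6) = -2)
u = -39 (u = -3 - 2*18 = -3 - 36 = -39)
(-2501163 + 1256270) - u = (-2501163 + 1256270) - 1*(-39) = -1244893 + 39 = -1244854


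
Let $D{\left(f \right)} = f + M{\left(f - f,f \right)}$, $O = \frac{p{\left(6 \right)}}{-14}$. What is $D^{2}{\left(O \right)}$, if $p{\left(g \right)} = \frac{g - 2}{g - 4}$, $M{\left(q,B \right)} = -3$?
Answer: $\frac{484}{49} \approx 9.8775$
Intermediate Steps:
$p{\left(g \right)} = \frac{-2 + g}{-4 + g}$
$O = - \frac{1}{7}$ ($O = \frac{\frac{1}{-4 + 6} \left(-2 + 6\right)}{-14} = \frac{1}{2} \cdot 4 \left(- \frac{1}{14}\right) = 2 \left(- \frac{1}{14}\right) = - \frac{1}{7} \approx -0.14286$)
$D{\left(f \right)} = -3 + f$ ($D{\left(f \right)} = f - 3 = -3 + f$)
$D^{2}{\left(O \right)} = \left(-3 - \frac{1}{7}\right)^{2} = \left(- \frac{22}{7}\right)^{2} = \frac{484}{49}$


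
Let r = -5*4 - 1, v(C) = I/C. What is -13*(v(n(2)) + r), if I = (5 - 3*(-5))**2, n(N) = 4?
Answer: -1027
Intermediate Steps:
I = 400 (I = (5 + 15)**2 = 20**2 = 400)
v(C) = 400/C
r = -21 (r = -20 - 1 = -21)
-13*(v(n(2)) + r) = -13*(400/4 - 21) = -13*(400*(1/4) - 21) = -13*(100 - 21) = -13*79 = -1027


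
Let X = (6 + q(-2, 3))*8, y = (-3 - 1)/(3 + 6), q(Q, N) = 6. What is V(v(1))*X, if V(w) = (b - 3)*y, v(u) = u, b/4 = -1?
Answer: 896/3 ≈ 298.67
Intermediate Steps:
b = -4 (b = 4*(-1) = -4)
y = -4/9 ≈ -0.44444
V(w) = 28/9 (V(w) = (-4 - 3)*(-4/9) = -7*(-4/9) = 28/9)
X = 96 (X = (6 + 6)*8 = 12*8 = 96)
V(v(1))*X = (28/9)*96 = 896/3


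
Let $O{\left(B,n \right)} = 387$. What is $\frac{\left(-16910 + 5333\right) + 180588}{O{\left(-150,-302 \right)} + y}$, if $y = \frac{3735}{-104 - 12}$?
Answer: $\frac{2178364}{4573} \approx 476.35$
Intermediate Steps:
$y = - \frac{3735}{116}$ ($y = \frac{3735}{-116} = 3735 \left(- \frac{1}{116}\right) = - \frac{3735}{116} \approx -32.198$)
$\frac{\left(-16910 + 5333\right) + 180588}{O{\left(-150,-302 \right)} + y} = \frac{\left(-16910 + 5333\right) + 180588}{387 - \frac{3735}{116}} = \frac{-11577 + 180588}{\frac{41157}{116}} = 169011 \cdot \frac{116}{41157} = \frac{2178364}{4573}$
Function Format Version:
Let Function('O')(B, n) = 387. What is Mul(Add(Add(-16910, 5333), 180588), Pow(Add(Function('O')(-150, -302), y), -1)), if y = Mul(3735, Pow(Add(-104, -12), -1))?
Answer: Rational(2178364, 4573) ≈ 476.35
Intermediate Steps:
y = Rational(-3735, 116) (y = Mul(3735, Pow(-116, -1)) = Mul(3735, Rational(-1, 116)) = Rational(-3735, 116) ≈ -32.198)
Mul(Add(Add(-16910, 5333), 180588), Pow(Add(Function('O')(-150, -302), y), -1)) = Mul(Add(Add(-16910, 5333), 180588), Pow(Add(387, Rational(-3735, 116)), -1)) = Mul(Add(-11577, 180588), Pow(Rational(41157, 116), -1)) = Mul(169011, Rational(116, 41157)) = Rational(2178364, 4573)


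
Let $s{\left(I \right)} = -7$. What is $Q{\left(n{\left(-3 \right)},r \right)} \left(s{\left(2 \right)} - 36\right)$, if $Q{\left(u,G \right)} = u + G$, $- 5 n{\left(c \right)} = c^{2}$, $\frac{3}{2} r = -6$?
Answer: $\frac{1247}{5} \approx 249.4$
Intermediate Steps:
$r = -4$ ($r = \frac{2}{3} \left(-6\right) = -4$)
$n{\left(c \right)} = - \frac{c^{2}}{5}$
$Q{\left(u,G \right)} = G + u$
$Q{\left(n{\left(-3 \right)},r \right)} \left(s{\left(2 \right)} - 36\right) = \left(-4 - \frac{\left(-3\right)^{2}}{5}\right) \left(-7 - 36\right) = \left(-4 - \frac{9}{5}\right) \left(-43\right) = \left(- \frac{29}{5}\right) \left(-43\right) = \frac{1247}{5}$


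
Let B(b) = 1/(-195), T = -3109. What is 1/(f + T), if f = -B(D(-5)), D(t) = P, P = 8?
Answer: -195/606254 ≈ -0.00032165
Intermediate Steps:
D(t) = 8
B(b) = -1/195
f = 1/195 (f = -1*(-1/195) = 1/195 ≈ 0.0051282)
1/(f + T) = 1/(1/195 - 3109) = 1/(-606254/195) = -195/606254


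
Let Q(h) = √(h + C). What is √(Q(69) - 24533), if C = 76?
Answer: √(-24533 + √145) ≈ 156.59*I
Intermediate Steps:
Q(h) = √(76 + h) (Q(h) = √(h + 76) = √(76 + h))
√(Q(69) - 24533) = √(√(76 + 69) - 24533) = √(√145 - 24533) = √(-24533 + √145)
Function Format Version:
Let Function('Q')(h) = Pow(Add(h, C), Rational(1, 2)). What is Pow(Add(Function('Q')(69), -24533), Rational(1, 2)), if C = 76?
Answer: Pow(Add(-24533, Pow(145, Rational(1, 2))), Rational(1, 2)) ≈ Mul(156.59, I)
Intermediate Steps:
Function('Q')(h) = Pow(Add(76, h), Rational(1, 2)) (Function('Q')(h) = Pow(Add(h, 76), Rational(1, 2)) = Pow(Add(76, h), Rational(1, 2)))
Pow(Add(Function('Q')(69), -24533), Rational(1, 2)) = Pow(Add(Pow(Add(76, 69), Rational(1, 2)), -24533), Rational(1, 2)) = Pow(Add(Pow(145, Rational(1, 2)), -24533), Rational(1, 2)) = Pow(Add(-24533, Pow(145, Rational(1, 2))), Rational(1, 2))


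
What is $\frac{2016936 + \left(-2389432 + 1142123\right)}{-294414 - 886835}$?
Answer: $- \frac{769627}{1181249} \approx -0.65154$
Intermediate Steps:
$\frac{2016936 + \left(-2389432 + 1142123\right)}{-294414 - 886835} = \frac{2016936 - 1247309}{-1181249} = 769627 \left(- \frac{1}{1181249}\right) = - \frac{769627}{1181249}$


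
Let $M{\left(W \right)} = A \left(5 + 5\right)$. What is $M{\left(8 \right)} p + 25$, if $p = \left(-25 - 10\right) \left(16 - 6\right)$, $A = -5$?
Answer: $17525$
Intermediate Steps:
$p = -350$ ($p = \left(-35\right) 10 = -350$)
$M{\left(W \right)} = -50$ ($M{\left(W \right)} = - 5 \left(5 + 5\right) = \left(-5\right) 10 = -50$)
$M{\left(8 \right)} p + 25 = \left(-50\right) \left(-350\right) + 25 = 17500 + 25 = 17525$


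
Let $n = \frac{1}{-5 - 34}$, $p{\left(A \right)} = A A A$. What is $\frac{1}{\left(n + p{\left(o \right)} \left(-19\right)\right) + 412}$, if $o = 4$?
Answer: $- \frac{39}{31357} \approx -0.0012437$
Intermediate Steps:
$p{\left(A \right)} = A^{3}$ ($p{\left(A \right)} = A^{2} A = A^{3}$)
$n = - \frac{1}{39}$ ($n = \frac{1}{-39} = - \frac{1}{39} \approx -0.025641$)
$\frac{1}{\left(n + p{\left(o \right)} \left(-19\right)\right) + 412} = \frac{1}{\left(- \frac{1}{39} + 4^{3} \left(-19\right)\right) + 412} = \frac{1}{\left(- \frac{1}{39} + 64 \left(-19\right)\right) + 412} = \frac{1}{\left(- \frac{1}{39} - 1216\right) + 412} = \frac{1}{- \frac{47425}{39} + 412} = \frac{1}{- \frac{31357}{39}} = - \frac{39}{31357}$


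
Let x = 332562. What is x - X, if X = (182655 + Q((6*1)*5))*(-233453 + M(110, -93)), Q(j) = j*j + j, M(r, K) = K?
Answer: 42875874972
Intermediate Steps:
Q(j) = j + j² (Q(j) = j² + j = j + j²)
X = -42875542410 (X = (182655 + ((6*1)*5)*(1 + (6*1)*5))*(-233453 - 93) = (182655 + (6*5)*(1 + 6*5))*(-233546) = (182655 + 30*(1 + 30))*(-233546) = (182655 + 30*31)*(-233546) = (182655 + 930)*(-233546) = 183585*(-233546) = -42875542410)
x - X = 332562 - 1*(-42875542410) = 332562 + 42875542410 = 42875874972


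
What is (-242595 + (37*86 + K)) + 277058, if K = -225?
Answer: 37420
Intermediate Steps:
(-242595 + (37*86 + K)) + 277058 = (-242595 + (37*86 - 225)) + 277058 = (-242595 + (3182 - 225)) + 277058 = (-242595 + 2957) + 277058 = -239638 + 277058 = 37420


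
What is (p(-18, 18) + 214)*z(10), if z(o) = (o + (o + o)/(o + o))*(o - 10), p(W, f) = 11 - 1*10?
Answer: 0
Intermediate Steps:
p(W, f) = 1 (p(W, f) = 11 - 10 = 1)
z(o) = (1 + o)*(-10 + o) (z(o) = (o + (2*o)/((2*o)))*(-10 + o) = (o + (2*o)*(1/(2*o)))*(-10 + o) = (o + 1)*(-10 + o) = (1 + o)*(-10 + o))
(p(-18, 18) + 214)*z(10) = (1 + 214)*(-10 + 10**2 - 9*10) = 215*(-10 + 100 - 90) = 215*0 = 0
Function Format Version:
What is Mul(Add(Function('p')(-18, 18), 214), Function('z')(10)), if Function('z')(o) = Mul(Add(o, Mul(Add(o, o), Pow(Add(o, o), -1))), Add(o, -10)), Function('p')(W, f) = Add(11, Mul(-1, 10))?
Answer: 0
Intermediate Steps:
Function('p')(W, f) = 1 (Function('p')(W, f) = Add(11, -10) = 1)
Function('z')(o) = Mul(Add(1, o), Add(-10, o)) (Function('z')(o) = Mul(Add(o, Mul(Mul(2, o), Pow(Mul(2, o), -1))), Add(-10, o)) = Mul(Add(o, Mul(Mul(2, o), Mul(Rational(1, 2), Pow(o, -1)))), Add(-10, o)) = Mul(Add(o, 1), Add(-10, o)) = Mul(Add(1, o), Add(-10, o)))
Mul(Add(Function('p')(-18, 18), 214), Function('z')(10)) = Mul(Add(1, 214), Add(-10, Pow(10, 2), Mul(-9, 10))) = Mul(215, Add(-10, 100, -90)) = Mul(215, 0) = 0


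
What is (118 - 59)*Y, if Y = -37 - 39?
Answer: -4484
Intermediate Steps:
Y = -76
(118 - 59)*Y = (118 - 59)*(-76) = 59*(-76) = -4484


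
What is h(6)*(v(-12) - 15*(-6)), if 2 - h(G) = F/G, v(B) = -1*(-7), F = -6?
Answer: 291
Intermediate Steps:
v(B) = 7
h(G) = 2 + 6/G (h(G) = 2 - (-6)/G = 2 + 6/G)
h(6)*(v(-12) - 15*(-6)) = (2 + 6/6)*(7 - 15*(-6)) = (2 + 6*(⅙))*(7 + 90) = (2 + 1)*97 = 3*97 = 291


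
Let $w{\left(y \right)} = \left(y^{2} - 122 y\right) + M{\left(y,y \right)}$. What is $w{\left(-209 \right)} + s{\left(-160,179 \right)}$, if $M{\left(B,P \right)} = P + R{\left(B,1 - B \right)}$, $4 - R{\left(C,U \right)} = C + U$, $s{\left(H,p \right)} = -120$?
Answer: $68853$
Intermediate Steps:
$R{\left(C,U \right)} = 4 - C - U$ ($R{\left(C,U \right)} = 4 - \left(C + U\right) = 4 - C - U$)
$M{\left(B,P \right)} = 3 + P$ ($M{\left(B,P \right)} = P - -3 = P + \left(4 - B + \left(-1 + B\right)\right) = P + 3 = 3 + P$)
$w{\left(y \right)} = 3 + y^{2} - 121 y$ ($w{\left(y \right)} = \left(y^{2} - 122 y\right) + \left(3 + y\right) = 3 + y^{2} - 121 y$)
$w{\left(-209 \right)} + s{\left(-160,179 \right)} = \left(3 + \left(-209\right)^{2} - -25289\right) - 120 = \left(3 + 43681 + 25289\right) - 120 = 68973 - 120 = 68853$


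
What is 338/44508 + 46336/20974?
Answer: 517352975/233377698 ≈ 2.2168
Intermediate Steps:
338/44508 + 46336/20974 = 338*(1/44508) + 46336*(1/20974) = 169/22254 + 23168/10487 = 517352975/233377698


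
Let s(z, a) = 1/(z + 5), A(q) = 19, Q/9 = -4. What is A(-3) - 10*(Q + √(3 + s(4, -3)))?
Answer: 379 - 20*√7/3 ≈ 361.36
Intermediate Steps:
Q = -36 (Q = 9*(-4) = -36)
s(z, a) = 1/(5 + z)
A(-3) - 10*(Q + √(3 + s(4, -3))) = 19 - 10*(-36 + √(3 + 1/(5 + 4))) = 19 - 10*(-36 + √(3 + 1/9)) = 19 - 10*(-36 + √(3 + ⅑)) = 19 - 10*(-36 + √(28/9)) = 19 - 10*(-36 + 2*√7/3) = 19 - (-360 + 20*√7/3) = 19 + (360 - 20*√7/3) = 379 - 20*√7/3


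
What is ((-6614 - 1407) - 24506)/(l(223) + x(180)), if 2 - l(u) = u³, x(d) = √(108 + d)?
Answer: 360710280755/122978451888937 + 390324*√2/122978451888937 ≈ 0.0029331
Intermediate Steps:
l(u) = 2 - u³
((-6614 - 1407) - 24506)/(l(223) + x(180)) = ((-6614 - 1407) - 24506)/((2 - 1*223³) + √(108 + 180)) = (-8021 - 24506)/((2 - 1*11089567) + √288) = -32527/((2 - 11089567) + 12*√2) = -32527/(-11089565 + 12*√2)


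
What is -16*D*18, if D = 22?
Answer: -6336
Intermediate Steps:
-16*D*18 = -16*22*18 = -352*18 = -6336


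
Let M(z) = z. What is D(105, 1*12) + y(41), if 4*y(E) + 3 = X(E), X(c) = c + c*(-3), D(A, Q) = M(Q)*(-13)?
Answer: -709/4 ≈ -177.25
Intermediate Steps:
D(A, Q) = -13*Q (D(A, Q) = Q*(-13) = -13*Q)
X(c) = -2*c (X(c) = c - 3*c = -2*c)
y(E) = -3/4 - E/2 (y(E) = -3/4 + (-2*E)/4 = -3/4 - E/2)
D(105, 1*12) + y(41) = -13*12 + (-3/4 - 1/2*41) = -13*12 + (-3/4 - 41/2) = -156 - 85/4 = -709/4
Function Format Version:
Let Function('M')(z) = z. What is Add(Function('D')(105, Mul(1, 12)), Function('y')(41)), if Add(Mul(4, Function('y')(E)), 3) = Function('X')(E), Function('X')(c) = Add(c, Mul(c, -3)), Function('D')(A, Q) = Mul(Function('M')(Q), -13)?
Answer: Rational(-709, 4) ≈ -177.25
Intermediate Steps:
Function('D')(A, Q) = Mul(-13, Q) (Function('D')(A, Q) = Mul(Q, -13) = Mul(-13, Q))
Function('X')(c) = Mul(-2, c) (Function('X')(c) = Add(c, Mul(-3, c)) = Mul(-2, c))
Function('y')(E) = Add(Rational(-3, 4), Mul(Rational(-1, 2), E)) (Function('y')(E) = Add(Rational(-3, 4), Mul(Rational(1, 4), Mul(-2, E))) = Add(Rational(-3, 4), Mul(Rational(-1, 2), E)))
Add(Function('D')(105, Mul(1, 12)), Function('y')(41)) = Add(Mul(-13, Mul(1, 12)), Add(Rational(-3, 4), Mul(Rational(-1, 2), 41))) = Add(Mul(-13, 12), Add(Rational(-3, 4), Rational(-41, 2))) = Add(-156, Rational(-85, 4)) = Rational(-709, 4)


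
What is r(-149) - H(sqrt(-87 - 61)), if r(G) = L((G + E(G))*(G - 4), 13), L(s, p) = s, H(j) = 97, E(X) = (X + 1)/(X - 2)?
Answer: 3405056/151 ≈ 22550.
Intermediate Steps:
E(X) = (1 + X)/(-2 + X)
r(G) = (-4 + G)*(G + (1 + G)/(-2 + G)) (r(G) = (G + (1 + G)/(-2 + G))*(G - 4) = (G + (1 + G)/(-2 + G))*(-4 + G) = (-4 + G)*(G + (1 + G)/(-2 + G)))
r(-149) - H(sqrt(-87 - 61)) = (-4 + (-149)**3 - 5*(-149)**2 + 5*(-149))/(-2 - 149) - 1*97 = (-4 - 3307949 - 5*22201 - 745)/(-151) - 97 = -(-4 - 3307949 - 111005 - 745)/151 - 97 = -1/151*(-3419703) - 97 = 3419703/151 - 97 = 3405056/151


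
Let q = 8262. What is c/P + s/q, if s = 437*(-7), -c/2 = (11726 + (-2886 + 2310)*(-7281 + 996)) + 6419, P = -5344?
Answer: 15025751131/11038032 ≈ 1361.3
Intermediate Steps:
c = -7276610 (c = -2*((11726 + (-2886 + 2310)*(-7281 + 996)) + 6419) = -2*((11726 - 576*(-6285)) + 6419) = -2*((11726 + 3620160) + 6419) = -2*(3631886 + 6419) = -2*3638305 = -7276610)
s = -3059
c/P + s/q = -7276610/(-5344) - 3059/8262 = -7276610*(-1/5344) - 3059*1/8262 = 3638305/2672 - 3059/8262 = 15025751131/11038032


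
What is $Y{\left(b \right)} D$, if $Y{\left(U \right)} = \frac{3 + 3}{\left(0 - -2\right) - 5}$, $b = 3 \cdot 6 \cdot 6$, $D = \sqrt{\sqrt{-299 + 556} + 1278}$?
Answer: $- 2 \sqrt{1278 + \sqrt{257}} \approx -71.945$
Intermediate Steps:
$D = \sqrt{1278 + \sqrt{257}}$ ($D = \sqrt{\sqrt{257} + 1278} = \sqrt{1278 + \sqrt{257}} \approx 35.973$)
$b = 108$ ($b = 18 \cdot 6 = 108$)
$Y{\left(U \right)} = -2$ ($Y{\left(U \right)} = \frac{6}{\left(0 + 2\right) - 5} = \frac{6}{2 - 5} = \frac{6}{-3} = 6 \left(- \frac{1}{3}\right) = -2$)
$Y{\left(b \right)} D = - 2 \sqrt{1278 + \sqrt{257}}$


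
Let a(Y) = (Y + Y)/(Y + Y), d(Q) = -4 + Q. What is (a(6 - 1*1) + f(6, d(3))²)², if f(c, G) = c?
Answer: 1369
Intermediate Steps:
a(Y) = 1 (a(Y) = (2*Y)/((2*Y)) = (2*Y)*(1/(2*Y)) = 1)
(a(6 - 1*1) + f(6, d(3))²)² = (1 + 6²)² = (1 + 36)² = 37² = 1369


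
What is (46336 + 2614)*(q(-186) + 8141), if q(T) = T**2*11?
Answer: 19026718150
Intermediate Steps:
q(T) = 11*T**2
(46336 + 2614)*(q(-186) + 8141) = (46336 + 2614)*(11*(-186)**2 + 8141) = 48950*(11*34596 + 8141) = 48950*(380556 + 8141) = 48950*388697 = 19026718150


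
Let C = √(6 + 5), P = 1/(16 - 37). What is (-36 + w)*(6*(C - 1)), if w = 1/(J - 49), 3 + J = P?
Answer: 236214/1093 - 236214*√11/1093 ≈ -500.66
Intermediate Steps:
P = -1/21 (P = 1/(-21) = -1/21 ≈ -0.047619)
J = -64/21 (J = -3 - 1/21 = -64/21 ≈ -3.0476)
C = √11 ≈ 3.3166
w = -21/1093 (w = 1/(-64/21 - 49) = 1/(-1093/21) = -21/1093 ≈ -0.019213)
(-36 + w)*(6*(C - 1)) = (-36 - 21/1093)*(6*(√11 - 1)) = -236214*(-1 + √11)/1093 = -39369*(-6 + 6*√11)/1093 = 236214/1093 - 236214*√11/1093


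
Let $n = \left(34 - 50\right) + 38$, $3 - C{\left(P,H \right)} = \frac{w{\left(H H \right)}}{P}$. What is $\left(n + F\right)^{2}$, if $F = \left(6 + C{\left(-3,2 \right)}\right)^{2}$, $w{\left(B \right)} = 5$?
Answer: $\frac{1493284}{81} \approx 18436.0$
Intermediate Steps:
$C{\left(P,H \right)} = 3 - \frac{5}{P}$
$n = 22$ ($n = -16 + 38 = 22$)
$F = \frac{1024}{9}$ ($F = \left(6 + \left(3 - \frac{5}{-3}\right)\right)^{2} = \left(6 + \left(3 - - \frac{5}{3}\right)\right)^{2} = \left(6 + \left(3 + \frac{5}{3}\right)\right)^{2} = \left(6 + \frac{14}{3}\right)^{2} = \left(\frac{32}{3}\right)^{2} = \frac{1024}{9} \approx 113.78$)
$\left(n + F\right)^{2} = \left(22 + \frac{1024}{9}\right)^{2} = \left(\frac{1222}{9}\right)^{2} = \frac{1493284}{81}$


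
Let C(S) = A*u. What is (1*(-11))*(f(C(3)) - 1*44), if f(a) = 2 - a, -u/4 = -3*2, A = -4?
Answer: -594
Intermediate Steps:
u = 24 (u = -(-12)*2 = -4*(-6) = 24)
C(S) = -96 (C(S) = -4*24 = -96)
(1*(-11))*(f(C(3)) - 1*44) = (1*(-11))*((2 - 1*(-96)) - 1*44) = -11*((2 + 96) - 44) = -11*(98 - 44) = -11*54 = -594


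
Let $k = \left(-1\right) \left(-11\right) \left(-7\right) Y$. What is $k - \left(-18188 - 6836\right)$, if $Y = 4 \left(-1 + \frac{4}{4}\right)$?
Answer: $25024$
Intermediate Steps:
$Y = 0$ ($Y = 4 \left(-1 + 4 \cdot \frac{1}{4}\right) = 4 \left(-1 + 1\right) = 4 \cdot 0 = 0$)
$k = 0$ ($k = \left(-1\right) \left(-11\right) \left(-7\right) 0 = 11 \left(-7\right) 0 = \left(-77\right) 0 = 0$)
$k - \left(-18188 - 6836\right) = 0 - \left(-18188 - 6836\right) = 0 - -25024 = 0 + 25024 = 25024$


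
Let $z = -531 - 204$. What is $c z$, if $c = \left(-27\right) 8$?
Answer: $158760$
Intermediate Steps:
$z = -735$ ($z = -531 - 204 = -735$)
$c = -216$
$c z = \left(-216\right) \left(-735\right) = 158760$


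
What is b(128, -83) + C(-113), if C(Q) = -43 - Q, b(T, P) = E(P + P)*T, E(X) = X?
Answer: -21178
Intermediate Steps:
b(T, P) = 2*P*T (b(T, P) = (P + P)*T = (2*P)*T = 2*P*T)
b(128, -83) + C(-113) = 2*(-83)*128 + (-43 - 1*(-113)) = -21248 + (-43 + 113) = -21248 + 70 = -21178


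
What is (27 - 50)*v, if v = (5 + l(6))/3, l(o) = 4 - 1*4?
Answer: -115/3 ≈ -38.333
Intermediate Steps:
l(o) = 0 (l(o) = 4 - 4 = 0)
v = 5/3 (v = (5 + 0)/3 = (⅓)*5 = 5/3 ≈ 1.6667)
(27 - 50)*v = (27 - 50)*(5/3) = -23*5/3 = -115/3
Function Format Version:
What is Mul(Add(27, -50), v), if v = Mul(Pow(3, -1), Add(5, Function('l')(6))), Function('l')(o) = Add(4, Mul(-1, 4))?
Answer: Rational(-115, 3) ≈ -38.333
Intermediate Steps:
Function('l')(o) = 0 (Function('l')(o) = Add(4, -4) = 0)
v = Rational(5, 3) (v = Mul(Pow(3, -1), Add(5, 0)) = Mul(Rational(1, 3), 5) = Rational(5, 3) ≈ 1.6667)
Mul(Add(27, -50), v) = Mul(Add(27, -50), Rational(5, 3)) = Mul(-23, Rational(5, 3)) = Rational(-115, 3)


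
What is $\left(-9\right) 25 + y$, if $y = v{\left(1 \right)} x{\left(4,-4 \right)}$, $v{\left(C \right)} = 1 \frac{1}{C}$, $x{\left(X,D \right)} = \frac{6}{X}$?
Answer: $- \frac{447}{2} \approx -223.5$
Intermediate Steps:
$v{\left(C \right)} = \frac{1}{C}$
$y = \frac{3}{2}$ ($y = \frac{6 \cdot \frac{1}{4}}{1} = 1 \cdot 6 \cdot \frac{1}{4} = 1 \cdot \frac{3}{2} = \frac{3}{2} \approx 1.5$)
$\left(-9\right) 25 + y = \left(-9\right) 25 + \frac{3}{2} = -225 + \frac{3}{2} = - \frac{447}{2}$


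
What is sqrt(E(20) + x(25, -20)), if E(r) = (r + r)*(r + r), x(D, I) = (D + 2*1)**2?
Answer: sqrt(2329) ≈ 48.260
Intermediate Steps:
x(D, I) = (2 + D)**2 (x(D, I) = (D + 2)**2 = (2 + D)**2)
E(r) = 4*r**2 (E(r) = (2*r)*(2*r) = 4*r**2)
sqrt(E(20) + x(25, -20)) = sqrt(4*20**2 + (2 + 25)**2) = sqrt(4*400 + 27**2) = sqrt(1600 + 729) = sqrt(2329)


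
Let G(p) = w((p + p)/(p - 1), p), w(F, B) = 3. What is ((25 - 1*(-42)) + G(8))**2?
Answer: 4900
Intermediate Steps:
G(p) = 3
((25 - 1*(-42)) + G(8))**2 = ((25 - 1*(-42)) + 3)**2 = ((25 + 42) + 3)**2 = (67 + 3)**2 = 70**2 = 4900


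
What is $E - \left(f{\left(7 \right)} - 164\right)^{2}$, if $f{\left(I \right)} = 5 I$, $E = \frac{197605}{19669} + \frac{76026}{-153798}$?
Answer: $- \frac{8385168129691}{504175477} \approx -16631.0$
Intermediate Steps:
$E = \frac{4815983066}{504175477}$ ($E = 197605 \cdot \frac{1}{19669} + 76026 \left(- \frac{1}{153798}\right) = \frac{197605}{19669} - \frac{12671}{25633} = \frac{4815983066}{504175477} \approx 9.5522$)
$E - \left(f{\left(7 \right)} - 164\right)^{2} = \frac{4815983066}{504175477} - \left(5 \cdot 7 - 164\right)^{2} = \frac{4815983066}{504175477} - \left(35 - 164\right)^{2} = \frac{4815983066}{504175477} - \left(-129\right)^{2} = \frac{4815983066}{504175477} - 16641 = - \frac{8385168129691}{504175477}$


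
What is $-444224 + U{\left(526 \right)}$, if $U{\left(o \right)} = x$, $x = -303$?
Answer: $-444527$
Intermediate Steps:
$U{\left(o \right)} = -303$
$-444224 + U{\left(526 \right)} = -444224 - 303 = -444527$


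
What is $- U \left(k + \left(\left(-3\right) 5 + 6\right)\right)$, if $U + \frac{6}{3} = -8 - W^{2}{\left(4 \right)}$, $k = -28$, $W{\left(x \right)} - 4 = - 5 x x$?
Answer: $-214082$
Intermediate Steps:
$W{\left(x \right)} = 4 - 5 x^{2}$ ($W{\left(x \right)} = 4 + - 5 x x = 4 - 5 x^{2}$)
$U = -5786$ ($U = -2 - \left(8 + \left(4 - 5 \cdot 4^{2}\right)^{2}\right) = -2 - \left(8 + \left(4 - 80\right)^{2}\right) = -2 - 5784 = -5786$)
$- U \left(k + \left(\left(-3\right) 5 + 6\right)\right) = - \left(-5786\right) \left(-28 + \left(\left(-3\right) 5 + 6\right)\right) = - \left(-5786\right) \left(-28 + \left(-15 + 6\right)\right) = - \left(-5786\right) \left(-28 - 9\right) = - \left(-5786\right) \left(-37\right) = \left(-1\right) 214082 = -214082$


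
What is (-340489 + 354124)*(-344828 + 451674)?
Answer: 1456845210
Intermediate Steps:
(-340489 + 354124)*(-344828 + 451674) = 13635*106846 = 1456845210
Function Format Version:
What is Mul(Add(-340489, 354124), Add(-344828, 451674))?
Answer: 1456845210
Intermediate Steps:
Mul(Add(-340489, 354124), Add(-344828, 451674)) = Mul(13635, 106846) = 1456845210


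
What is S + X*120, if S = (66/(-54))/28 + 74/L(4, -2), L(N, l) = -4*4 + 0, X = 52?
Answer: 3142607/504 ≈ 6235.3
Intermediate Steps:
L(N, l) = -16 (L(N, l) = -16 + 0 = -16)
S = -2353/504 (S = (66/(-54))/28 + 74/(-16) = (66*(-1/54))*(1/28) + 74*(-1/16) = -11/9*1/28 - 37/8 = -11/252 - 37/8 = -2353/504 ≈ -4.6686)
S + X*120 = -2353/504 + 52*120 = -2353/504 + 6240 = 3142607/504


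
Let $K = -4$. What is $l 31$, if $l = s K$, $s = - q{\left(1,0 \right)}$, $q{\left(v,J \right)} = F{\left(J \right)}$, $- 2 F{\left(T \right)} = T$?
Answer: $0$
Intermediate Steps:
$F{\left(T \right)} = - \frac{T}{2}$
$q{\left(v,J \right)} = - \frac{J}{2}$
$s = 0$ ($s = - \frac{\left(-1\right) 0}{2} = \left(-1\right) 0 = 0$)
$l = 0$ ($l = 0 \left(-4\right) = 0$)
$l 31 = 0 \cdot 31 = 0$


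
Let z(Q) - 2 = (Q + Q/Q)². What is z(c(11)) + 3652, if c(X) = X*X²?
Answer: 1777878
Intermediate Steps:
c(X) = X³
z(Q) = 2 + (1 + Q)² (z(Q) = 2 + (Q + Q/Q)² = 2 + (Q + 1)² = 2 + (1 + Q)²)
z(c(11)) + 3652 = (2 + (1 + 11³)²) + 3652 = (2 + (1 + 1331)²) + 3652 = (2 + 1332²) + 3652 = (2 + 1774224) + 3652 = 1774226 + 3652 = 1777878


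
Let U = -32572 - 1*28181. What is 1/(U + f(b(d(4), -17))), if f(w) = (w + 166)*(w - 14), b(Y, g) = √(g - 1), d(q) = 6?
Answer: -63095/3981394897 - 456*I*√2/3981394897 ≈ -1.5847e-5 - 1.6197e-7*I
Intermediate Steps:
b(Y, g) = √(-1 + g)
U = -60753 (U = -32572 - 28181 = -60753)
f(w) = (-14 + w)*(166 + w) (f(w) = (166 + w)*(-14 + w) = (-14 + w)*(166 + w))
1/(U + f(b(d(4), -17))) = 1/(-60753 + (-2324 + (√(-1 - 17))² + 152*√(-1 - 17))) = 1/(-60753 + (-2324 + (√(-18))² + 152*√(-18))) = 1/(-60753 + (-2324 + (3*I*√2)² + 152*(3*I*√2))) = 1/(-60753 + (-2324 - 18 + 456*I*√2)) = 1/(-60753 + (-2342 + 456*I*√2)) = 1/(-63095 + 456*I*√2)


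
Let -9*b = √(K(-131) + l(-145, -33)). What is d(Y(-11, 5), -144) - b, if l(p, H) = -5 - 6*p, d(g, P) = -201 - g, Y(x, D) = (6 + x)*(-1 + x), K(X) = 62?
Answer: -261 + √103/3 ≈ -257.62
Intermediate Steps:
Y(x, D) = (-1 + x)*(6 + x)
b = -√103/3 (b = -√(62 + (-5 - 6*(-145)))/9 = -√(62 + (-5 + 870))/9 = -√(62 + 865)/9 = -√103/3 ≈ -3.3830)
d(Y(-11, 5), -144) - b = (-201 - (-6 + (-11)² + 5*(-11))) - (-1)*√103/3 = (-201 - (-6 + 121 - 55)) + √103/3 = (-201 - 1*60) + √103/3 = (-201 - 60) + √103/3 = -261 + √103/3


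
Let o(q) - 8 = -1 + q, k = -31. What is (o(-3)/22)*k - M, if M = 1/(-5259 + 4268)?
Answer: -61431/10901 ≈ -5.6354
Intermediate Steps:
o(q) = 7 + q (o(q) = 8 + (-1 + q) = 7 + q)
M = -1/991 (M = 1/(-991) = -1/991 ≈ -0.0010091)
(o(-3)/22)*k - M = ((7 - 3)/22)*(-31) - 1*(-1/991) = (4*(1/22))*(-31) + 1/991 = (2/11)*(-31) + 1/991 = -62/11 + 1/991 = -61431/10901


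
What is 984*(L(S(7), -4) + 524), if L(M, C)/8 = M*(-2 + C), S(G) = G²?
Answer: -1798752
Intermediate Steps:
L(M, C) = 8*M*(-2 + C) (L(M, C) = 8*(M*(-2 + C)) = 8*M*(-2 + C))
984*(L(S(7), -4) + 524) = 984*(8*7²*(-2 - 4) + 524) = 984*(8*49*(-6) + 524) = 984*(-2352 + 524) = 984*(-1828) = -1798752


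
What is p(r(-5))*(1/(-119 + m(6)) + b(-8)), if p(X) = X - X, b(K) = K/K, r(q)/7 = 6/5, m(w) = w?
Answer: 0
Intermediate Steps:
r(q) = 42/5 (r(q) = 7*(6/5) = 42/5)
b(K) = 1
p(X) = 0
p(r(-5))*(1/(-119 + m(6)) + b(-8)) = 0*(1/(-119 + 6) + 1) = 0*(1/(-113) + 1) = 0*(-1/113 + 1) = 0*(112/113) = 0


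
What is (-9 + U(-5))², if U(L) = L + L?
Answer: 361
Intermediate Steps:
U(L) = 2*L
(-9 + U(-5))² = (-9 + 2*(-5))² = (-9 - 10)² = (-19)² = 361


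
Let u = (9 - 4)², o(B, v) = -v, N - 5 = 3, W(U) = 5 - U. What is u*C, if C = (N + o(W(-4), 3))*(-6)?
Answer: -750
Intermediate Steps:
N = 8 (N = 5 + 3 = 8)
u = 25 (u = 5² = 25)
C = -30 (C = (8 - 1*3)*(-6) = (8 - 3)*(-6) = 5*(-6) = -30)
u*C = 25*(-30) = -750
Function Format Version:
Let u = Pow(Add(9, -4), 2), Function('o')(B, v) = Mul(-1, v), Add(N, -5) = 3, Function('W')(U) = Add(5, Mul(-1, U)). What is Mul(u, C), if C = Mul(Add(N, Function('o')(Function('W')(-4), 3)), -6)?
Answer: -750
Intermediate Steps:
N = 8 (N = Add(5, 3) = 8)
u = 25 (u = Pow(5, 2) = 25)
C = -30 (C = Mul(Add(8, Mul(-1, 3)), -6) = Mul(Add(8, -3), -6) = Mul(5, -6) = -30)
Mul(u, C) = Mul(25, -30) = -750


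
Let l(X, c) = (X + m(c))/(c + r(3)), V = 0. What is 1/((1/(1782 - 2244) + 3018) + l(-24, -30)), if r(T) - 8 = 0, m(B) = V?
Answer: 462/1394819 ≈ 0.00033123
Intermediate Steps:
m(B) = 0
r(T) = 8 (r(T) = 8 + 0 = 8)
l(X, c) = X/(8 + c) (l(X, c) = (X + 0)/(c + 8) = X/(8 + c))
1/((1/(1782 - 2244) + 3018) + l(-24, -30)) = 1/((1/(1782 - 2244) + 3018) - 24/(8 - 30)) = 1/((1/(-462) + 3018) - 24/(-22)) = 1/((-1/462 + 3018) - 24*(-1/22)) = 1/(1394315/462 + 12/11) = 1/(1394819/462) = 462/1394819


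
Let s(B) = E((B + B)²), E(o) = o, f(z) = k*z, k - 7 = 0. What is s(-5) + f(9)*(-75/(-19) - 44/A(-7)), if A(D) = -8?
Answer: 26417/38 ≈ 695.18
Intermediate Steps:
k = 7 (k = 7 + 0 = 7)
f(z) = 7*z
s(B) = 4*B² (s(B) = (B + B)² = (2*B)² = 4*B²)
s(-5) + f(9)*(-75/(-19) - 44/A(-7)) = 4*(-5)² + (7*9)*(-75/(-19) - 44/(-8)) = 4*25 + 63*(-75*(-1/19) - 44*(-⅛)) = 100 + 63*(75/19 + 11/2) = 100 + 63*(359/38) = 100 + 22617/38 = 26417/38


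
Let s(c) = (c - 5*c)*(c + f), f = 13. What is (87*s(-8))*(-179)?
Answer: -2491680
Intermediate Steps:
s(c) = -4*c*(13 + c) (s(c) = (c - 5*c)*(c + 13) = (-4*c)*(13 + c) = -4*c*(13 + c))
(87*s(-8))*(-179) = (87*(-4*(-8)*(13 - 8)))*(-179) = (87*(-4*(-8)*5))*(-179) = (87*160)*(-179) = 13920*(-179) = -2491680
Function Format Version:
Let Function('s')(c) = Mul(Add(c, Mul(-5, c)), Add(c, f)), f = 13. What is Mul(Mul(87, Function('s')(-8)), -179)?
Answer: -2491680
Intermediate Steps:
Function('s')(c) = Mul(-4, c, Add(13, c)) (Function('s')(c) = Mul(Add(c, Mul(-5, c)), Add(c, 13)) = Mul(Mul(-4, c), Add(13, c)) = Mul(-4, c, Add(13, c)))
Mul(Mul(87, Function('s')(-8)), -179) = Mul(Mul(87, Mul(-4, -8, Add(13, -8))), -179) = Mul(Mul(87, Mul(-4, -8, 5)), -179) = Mul(Mul(87, 160), -179) = Mul(13920, -179) = -2491680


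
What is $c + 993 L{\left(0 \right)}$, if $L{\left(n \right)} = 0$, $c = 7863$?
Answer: $7863$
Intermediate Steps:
$c + 993 L{\left(0 \right)} = 7863 + 993 \cdot 0 = 7863 + 0 = 7863$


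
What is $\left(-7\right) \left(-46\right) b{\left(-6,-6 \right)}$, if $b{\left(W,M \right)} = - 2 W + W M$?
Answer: $15456$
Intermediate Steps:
$b{\left(W,M \right)} = - 2 W + M W$
$\left(-7\right) \left(-46\right) b{\left(-6,-6 \right)} = \left(-7\right) \left(-46\right) \left(- 6 \left(-2 - 6\right)\right) = 322 \left(\left(-6\right) \left(-8\right)\right) = 322 \cdot 48 = 15456$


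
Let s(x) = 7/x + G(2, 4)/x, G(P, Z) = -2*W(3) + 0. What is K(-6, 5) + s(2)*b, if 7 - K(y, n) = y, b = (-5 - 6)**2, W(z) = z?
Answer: 147/2 ≈ 73.500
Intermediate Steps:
b = 121 (b = (-11)**2 = 121)
G(P, Z) = -6 (G(P, Z) = -2*3 + 0 = -6 + 0 = -6)
K(y, n) = 7 - y
s(x) = 1/x (s(x) = 7/x - 6/x = 1/x)
K(-6, 5) + s(2)*b = (7 - 1*(-6)) + 121/2 = (7 + 6) + (1/2)*121 = 13 + 121/2 = 147/2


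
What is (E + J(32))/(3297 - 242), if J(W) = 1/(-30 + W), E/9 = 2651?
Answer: 47719/6110 ≈ 7.8100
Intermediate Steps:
E = 23859 (E = 9*2651 = 23859)
(E + J(32))/(3297 - 242) = (23859 + 1/(-30 + 32))/(3297 - 242) = (23859 + 1/2)/3055 = (23859 + ½)*(1/3055) = (47719/2)*(1/3055) = 47719/6110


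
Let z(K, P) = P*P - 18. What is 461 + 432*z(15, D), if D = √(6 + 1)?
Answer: -4291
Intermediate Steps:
D = √7 ≈ 2.6458
z(K, P) = -18 + P² (z(K, P) = P² - 18 = -18 + P²)
461 + 432*z(15, D) = 461 + 432*(-18 + (√7)²) = 461 + 432*(-18 + 7) = 461 + 432*(-11) = 461 - 4752 = -4291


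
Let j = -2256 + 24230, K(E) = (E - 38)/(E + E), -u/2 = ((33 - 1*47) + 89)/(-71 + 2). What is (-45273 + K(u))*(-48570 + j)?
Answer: 30107496476/25 ≈ 1.2043e+9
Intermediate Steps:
u = 50/23 (u = -2*((33 - 1*47) + 89)/(-71 + 2) = -2*((33 - 47) + 89)/(-69) = -2*(-14 + 89)*(-1)/69 = -150*(-1)/69 = -2*(-25/23) = 50/23 ≈ 2.1739)
K(E) = (-38 + E)/(2*E) (K(E) = (-38 + E)/((2*E)) = (-38 + E)*(1/(2*E)) = (-38 + E)/(2*E))
j = 21974
(-45273 + K(u))*(-48570 + j) = (-45273 + (-38 + 50/23)/(2*(50/23)))*(-48570 + 21974) = (-45273 + (1/2)*(23/50)*(-824/23))*(-26596) = (-45273 - 206/25)*(-26596) = -1132031/25*(-26596) = 30107496476/25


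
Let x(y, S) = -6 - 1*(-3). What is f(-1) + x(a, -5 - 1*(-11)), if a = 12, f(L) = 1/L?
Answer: -4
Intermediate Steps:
x(y, S) = -3 (x(y, S) = -6 + 3 = -3)
f(-1) + x(a, -5 - 1*(-11)) = 1/(-1) - 3 = -1 - 3 = -4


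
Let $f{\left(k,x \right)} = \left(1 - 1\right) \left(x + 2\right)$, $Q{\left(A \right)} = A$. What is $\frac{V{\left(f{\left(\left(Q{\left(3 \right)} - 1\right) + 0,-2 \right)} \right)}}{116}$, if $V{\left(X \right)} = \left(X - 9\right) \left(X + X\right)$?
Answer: $0$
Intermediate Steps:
$f{\left(k,x \right)} = 0$ ($f{\left(k,x \right)} = 0 \left(2 + x\right) = 0$)
$V{\left(X \right)} = 2 X \left(-9 + X\right)$ ($V{\left(X \right)} = \left(-9 + X\right) 2 X = 2 X \left(-9 + X\right)$)
$\frac{V{\left(f{\left(\left(Q{\left(3 \right)} - 1\right) + 0,-2 \right)} \right)}}{116} = \frac{2 \cdot 0 \left(-9 + 0\right)}{116} = 2 \cdot 0 \left(-9\right) \frac{1}{116} = 0 \cdot \frac{1}{116} = 0$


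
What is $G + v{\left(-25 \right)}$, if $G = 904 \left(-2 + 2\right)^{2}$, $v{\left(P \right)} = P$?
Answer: $-25$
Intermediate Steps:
$G = 0$ ($G = 904 \cdot 0^{2} = 904 \cdot 0 = 0$)
$G + v{\left(-25 \right)} = 0 - 25 = -25$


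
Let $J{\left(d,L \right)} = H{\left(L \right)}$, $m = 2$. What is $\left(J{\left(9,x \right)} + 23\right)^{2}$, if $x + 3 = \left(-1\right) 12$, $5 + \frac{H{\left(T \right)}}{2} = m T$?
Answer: $2209$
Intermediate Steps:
$H{\left(T \right)} = -10 + 4 T$ ($H{\left(T \right)} = -10 + 2 \cdot 2 T = -10 + 4 T$)
$x = -15$ ($x = -3 - 12 = -15$)
$J{\left(d,L \right)} = -10 + 4 L$
$\left(J{\left(9,x \right)} + 23\right)^{2} = \left(\left(-10 + 4 \left(-15\right)\right) + 23\right)^{2} = \left(\left(-10 - 60\right) + 23\right)^{2} = \left(-70 + 23\right)^{2} = \left(-47\right)^{2} = 2209$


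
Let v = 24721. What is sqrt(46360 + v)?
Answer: sqrt(71081) ≈ 266.61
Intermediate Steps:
sqrt(46360 + v) = sqrt(46360 + 24721) = sqrt(71081)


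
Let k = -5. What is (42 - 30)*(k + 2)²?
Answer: 108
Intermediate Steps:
(42 - 30)*(k + 2)² = (42 - 30)*(-5 + 2)² = 12*(-3)² = 12*9 = 108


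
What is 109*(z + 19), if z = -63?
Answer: -4796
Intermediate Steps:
109*(z + 19) = 109*(-63 + 19) = 109*(-44) = -4796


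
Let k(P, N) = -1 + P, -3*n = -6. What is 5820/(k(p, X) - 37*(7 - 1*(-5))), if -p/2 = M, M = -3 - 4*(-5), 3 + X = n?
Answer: -5820/479 ≈ -12.150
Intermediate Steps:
n = 2 (n = -⅓*(-6) = 2)
X = -1 (X = -3 + 2 = -1)
M = 17 (M = -3 + 20 = 17)
p = -34 (p = -2*17 = -34)
5820/(k(p, X) - 37*(7 - 1*(-5))) = 5820/((-1 - 34) - 37*(7 - 1*(-5))) = 5820/(-35 - 37*(7 + 5)) = 5820/(-35 - 37*12) = 5820/(-35 - 444) = 5820/(-479) = 5820*(-1/479) = -5820/479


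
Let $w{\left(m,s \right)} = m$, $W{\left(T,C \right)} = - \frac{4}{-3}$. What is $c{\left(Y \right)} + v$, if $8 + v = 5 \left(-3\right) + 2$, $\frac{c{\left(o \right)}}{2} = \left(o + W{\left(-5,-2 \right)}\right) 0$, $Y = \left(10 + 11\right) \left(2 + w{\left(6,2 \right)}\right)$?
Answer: $-21$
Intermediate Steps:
$W{\left(T,C \right)} = \frac{4}{3}$ ($W{\left(T,C \right)} = \left(-4\right) \left(- \frac{1}{3}\right) = \frac{4}{3}$)
$Y = 168$ ($Y = \left(10 + 11\right) \left(2 + 6\right) = 21 \cdot 8 = 168$)
$c{\left(o \right)} = 0$ ($c{\left(o \right)} = 2 \left(o + \frac{4}{3}\right) 0 = 2 \left(\frac{4}{3} + o\right) 0 = 2 \cdot 0 = 0$)
$v = -21$ ($v = -8 + \left(5 \left(-3\right) + 2\right) = -8 + \left(-15 + 2\right) = -8 - 13 = -21$)
$c{\left(Y \right)} + v = 0 - 21 = -21$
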